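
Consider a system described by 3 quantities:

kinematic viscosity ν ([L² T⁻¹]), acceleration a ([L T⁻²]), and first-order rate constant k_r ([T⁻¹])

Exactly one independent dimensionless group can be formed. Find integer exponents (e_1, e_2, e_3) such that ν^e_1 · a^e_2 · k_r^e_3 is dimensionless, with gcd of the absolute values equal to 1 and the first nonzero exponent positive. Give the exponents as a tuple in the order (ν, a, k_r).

(1, -2, 3)

L: e_1·(2) + e_2·(1) + e_3·(0) = 0
T: e_1·(-1) + e_2·(-2) + e_3·(-1) = 0
Solving this homogeneous linear system for the smallest-integer solution (first nonzero entry positive) gives (1, -2, 3).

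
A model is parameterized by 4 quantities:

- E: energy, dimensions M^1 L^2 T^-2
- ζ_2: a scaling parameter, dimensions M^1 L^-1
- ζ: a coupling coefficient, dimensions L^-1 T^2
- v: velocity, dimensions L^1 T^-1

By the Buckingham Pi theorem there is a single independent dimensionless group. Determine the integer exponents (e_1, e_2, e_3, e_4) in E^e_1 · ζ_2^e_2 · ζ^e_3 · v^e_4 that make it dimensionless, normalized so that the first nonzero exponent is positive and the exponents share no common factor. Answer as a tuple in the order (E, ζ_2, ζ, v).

(1, -1, -1, -4)

M: e_1·(1) + e_2·(1) + e_3·(0) + e_4·(0) = 0
L: e_1·(2) + e_2·(-1) + e_3·(-1) + e_4·(1) = 0
T: e_1·(-2) + e_2·(0) + e_3·(2) + e_4·(-1) = 0
Solving this homogeneous linear system for the smallest-integer solution (first nonzero entry positive) gives (1, -1, -1, -4).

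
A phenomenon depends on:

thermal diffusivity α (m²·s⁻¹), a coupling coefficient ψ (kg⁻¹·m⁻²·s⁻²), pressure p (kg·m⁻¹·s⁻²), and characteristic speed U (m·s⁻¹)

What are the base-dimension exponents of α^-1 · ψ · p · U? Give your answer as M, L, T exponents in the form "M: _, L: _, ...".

Collect each base-dimension exponent across the product:
  M: −(0) + (-1) + (1) + (0) = 0
  L: −(2) + (-2) + (-1) + (1) = -4
  T: −(-1) + (-2) + (-2) + (-1) = -4
So the dimensions are [L⁻⁴ T⁻⁴].

M: 0, L: -4, T: -4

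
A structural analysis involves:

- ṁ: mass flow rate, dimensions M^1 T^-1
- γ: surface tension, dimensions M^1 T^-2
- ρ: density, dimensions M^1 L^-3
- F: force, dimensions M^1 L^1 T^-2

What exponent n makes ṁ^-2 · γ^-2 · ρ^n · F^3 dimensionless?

Balance the M exponent: (1)·n from ρ, plus −2·(1) − 2·(1) + 3·(1) = -1 from the rest, must sum to zero.
n − 1 = 0, so n = 1.

1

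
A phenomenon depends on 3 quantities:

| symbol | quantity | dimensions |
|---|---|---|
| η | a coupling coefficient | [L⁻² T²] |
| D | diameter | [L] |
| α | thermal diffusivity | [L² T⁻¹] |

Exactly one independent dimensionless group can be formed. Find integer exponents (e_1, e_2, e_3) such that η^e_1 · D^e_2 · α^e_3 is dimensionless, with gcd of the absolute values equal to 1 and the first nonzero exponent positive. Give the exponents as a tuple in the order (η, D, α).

L: e_1·(-2) + e_2·(1) + e_3·(2) = 0
T: e_1·(2) + e_2·(0) + e_3·(-1) = 0
Solving this homogeneous linear system for the smallest-integer solution (first nonzero entry positive) gives (1, -2, 2).

(1, -2, 2)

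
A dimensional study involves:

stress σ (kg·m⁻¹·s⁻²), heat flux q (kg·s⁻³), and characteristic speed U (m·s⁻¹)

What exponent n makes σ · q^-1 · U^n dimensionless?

Balance the L exponent: (1)·n from U, plus (-1) − (0) = -1 from the rest, must sum to zero.
n − 1 = 0, so n = 1.

1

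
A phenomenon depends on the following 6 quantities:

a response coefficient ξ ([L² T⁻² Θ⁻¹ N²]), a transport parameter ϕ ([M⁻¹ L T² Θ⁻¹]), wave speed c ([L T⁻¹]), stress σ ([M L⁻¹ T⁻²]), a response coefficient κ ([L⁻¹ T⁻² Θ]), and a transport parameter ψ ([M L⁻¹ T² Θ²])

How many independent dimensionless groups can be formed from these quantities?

1

There are 6 variables and 5 base dimensions (M, L, T, Θ, N).
The dimension matrix has rank 5.
Independent dimensionless groups: 6 − 5 = 1.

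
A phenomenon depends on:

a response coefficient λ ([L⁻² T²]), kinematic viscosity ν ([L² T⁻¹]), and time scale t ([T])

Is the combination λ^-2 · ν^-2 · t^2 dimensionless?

Sum the exponent of each base dimension across the product:
  L: −2·[λ]_L − 2·[ν]_L + 2·[t]_L = −2·(-2) − 2·(2) + 2·(0) = 0
  T: −2·[λ]_T − 2·[ν]_T + 2·[t]_T = −2·(2) − 2·(-1) + 2·(1) = 0
All base exponents vanish — dimensionless.

yes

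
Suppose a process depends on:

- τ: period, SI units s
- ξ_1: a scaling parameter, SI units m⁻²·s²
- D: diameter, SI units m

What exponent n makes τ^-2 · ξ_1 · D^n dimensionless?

2

Balance the L exponent: (1)·n from D, plus −2·(0) + (-2) = -2 from the rest, must sum to zero.
n − 2 = 0, so n = 2.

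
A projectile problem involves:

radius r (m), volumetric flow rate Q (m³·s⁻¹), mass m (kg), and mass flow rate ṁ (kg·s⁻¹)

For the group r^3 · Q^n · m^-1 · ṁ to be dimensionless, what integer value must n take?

Balance the L exponent: (3)·n from Q, plus 3·(1) − (0) + (0) = 3 from the rest, must sum to zero.
3n + 3 = 0, so n = -1.

-1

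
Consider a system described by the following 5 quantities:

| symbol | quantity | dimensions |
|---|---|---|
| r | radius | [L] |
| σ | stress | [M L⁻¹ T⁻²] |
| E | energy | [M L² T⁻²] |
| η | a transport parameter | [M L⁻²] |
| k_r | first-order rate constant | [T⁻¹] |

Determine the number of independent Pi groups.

2

There are 5 variables and 3 base dimensions (M, L, T).
The dimension matrix has rank 3.
Independent dimensionless groups: 5 − 3 = 2.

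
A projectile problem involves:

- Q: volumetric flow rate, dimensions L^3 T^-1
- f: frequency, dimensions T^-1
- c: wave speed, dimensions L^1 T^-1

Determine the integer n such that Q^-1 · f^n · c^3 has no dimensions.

Balance the T exponent: (-1)·n from f, plus −(-1) + 3·(-1) = -2 from the rest, must sum to zero.
−n − 2 = 0, so n = -2.

-2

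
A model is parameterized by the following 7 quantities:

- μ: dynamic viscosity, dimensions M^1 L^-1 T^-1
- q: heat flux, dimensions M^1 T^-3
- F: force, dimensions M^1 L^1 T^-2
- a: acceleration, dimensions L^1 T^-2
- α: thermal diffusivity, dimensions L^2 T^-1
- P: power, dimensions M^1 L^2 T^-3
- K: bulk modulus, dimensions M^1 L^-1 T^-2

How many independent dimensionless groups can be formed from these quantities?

There are 7 variables and 3 base dimensions (M, L, T).
The dimension matrix has rank 3.
Independent dimensionless groups: 7 − 3 = 4.

4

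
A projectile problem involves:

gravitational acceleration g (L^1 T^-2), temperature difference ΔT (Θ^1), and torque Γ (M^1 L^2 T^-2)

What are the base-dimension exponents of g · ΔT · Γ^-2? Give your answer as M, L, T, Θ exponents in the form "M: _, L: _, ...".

M: -2, L: -3, T: 2, Θ: 1

Collect each base-dimension exponent across the product:
  M: (0) + (0) − 2·(1) = -2
  L: (1) + (0) − 2·(2) = -3
  T: (-2) + (0) − 2·(-2) = 2
  Θ: (0) + (1) − 2·(0) = 1
So the dimensions are [M⁻² L⁻³ T² Θ].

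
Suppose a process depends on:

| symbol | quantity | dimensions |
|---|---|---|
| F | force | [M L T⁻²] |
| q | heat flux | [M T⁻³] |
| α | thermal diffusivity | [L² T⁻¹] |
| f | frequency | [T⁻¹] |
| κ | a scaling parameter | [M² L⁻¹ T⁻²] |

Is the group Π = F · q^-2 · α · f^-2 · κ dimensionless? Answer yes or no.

Sum the exponent of each base dimension across the product:
  M: [F]_M − 2·[q]_M + [α]_M − 2·[f]_M + [κ]_M = (1) − 2·(1) + (0) − 2·(0) + (2) = 1
  L: [F]_L − 2·[q]_L + [α]_L − 2·[f]_L + [κ]_L = (1) − 2·(0) + (2) − 2·(0) + (-1) = 2
  T: [F]_T − 2·[q]_T + [α]_T − 2·[f]_T + [κ]_T = (-2) − 2·(-3) + (-1) − 2·(-1) + (-2) = 3
Net dimensions [M L² T³] ≠ [1] — not dimensionless.

no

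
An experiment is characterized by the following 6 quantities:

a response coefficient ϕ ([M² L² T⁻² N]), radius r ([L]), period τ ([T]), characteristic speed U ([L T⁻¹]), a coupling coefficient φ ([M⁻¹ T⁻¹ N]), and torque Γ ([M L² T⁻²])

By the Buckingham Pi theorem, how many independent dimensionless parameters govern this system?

2

There are 6 variables and 4 base dimensions (M, L, T, N).
The dimension matrix has rank 4.
Independent dimensionless groups: 6 − 4 = 2.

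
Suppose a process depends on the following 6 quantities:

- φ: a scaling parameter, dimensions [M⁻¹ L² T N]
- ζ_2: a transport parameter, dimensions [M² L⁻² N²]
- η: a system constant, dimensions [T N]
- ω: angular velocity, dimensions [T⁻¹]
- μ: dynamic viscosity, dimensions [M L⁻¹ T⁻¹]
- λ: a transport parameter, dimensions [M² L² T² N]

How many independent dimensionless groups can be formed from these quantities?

There are 6 variables and 4 base dimensions (M, L, T, N).
The dimension matrix has rank 4.
Independent dimensionless groups: 6 − 4 = 2.

2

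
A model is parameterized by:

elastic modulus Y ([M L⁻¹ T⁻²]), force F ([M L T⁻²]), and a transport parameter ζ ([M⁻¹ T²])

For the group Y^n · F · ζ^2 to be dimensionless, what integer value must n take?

Balance the M exponent: (1)·n from Y, plus (1) + 2·(-1) = -1 from the rest, must sum to zero.
n − 1 = 0, so n = 1.

1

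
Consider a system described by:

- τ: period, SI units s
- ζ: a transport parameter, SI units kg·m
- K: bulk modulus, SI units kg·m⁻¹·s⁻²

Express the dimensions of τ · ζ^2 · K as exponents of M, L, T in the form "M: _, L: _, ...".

Collect each base-dimension exponent across the product:
  M: (0) + 2·(1) + (1) = 3
  L: (0) + 2·(1) + (-1) = 1
  T: (1) + 2·(0) + (-2) = -1
So the dimensions are [M³ L T⁻¹].

M: 3, L: 1, T: -1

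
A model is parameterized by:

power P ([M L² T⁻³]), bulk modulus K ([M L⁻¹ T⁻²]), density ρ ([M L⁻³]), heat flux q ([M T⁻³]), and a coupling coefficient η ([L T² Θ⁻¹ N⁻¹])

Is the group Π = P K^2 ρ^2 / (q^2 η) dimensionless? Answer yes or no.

Sum the exponent of each base dimension across the product:
  M: [P]_M + 2·[K]_M + 2·[ρ]_M − 2·[q]_M − [η]_M = (1) + 2·(1) + 2·(1) − 2·(1) − (0) = 3
  L: [P]_L + 2·[K]_L + 2·[ρ]_L − 2·[q]_L − [η]_L = (2) + 2·(-1) + 2·(-3) − 2·(0) − (1) = -7
  T: [P]_T + 2·[K]_T + 2·[ρ]_T − 2·[q]_T − [η]_T = (-3) + 2·(-2) + 2·(0) − 2·(-3) − (2) = -3
  Θ: [P]_Θ + 2·[K]_Θ + 2·[ρ]_Θ − 2·[q]_Θ − [η]_Θ = (0) + 2·(0) + 2·(0) − 2·(0) − (-1) = 1
  N: [P]_N + 2·[K]_N + 2·[ρ]_N − 2·[q]_N − [η]_N = (0) + 2·(0) + 2·(0) − 2·(0) − (-1) = 1
Net dimensions [M³ L⁻⁷ T⁻³ Θ N] ≠ [1] — not dimensionless.

no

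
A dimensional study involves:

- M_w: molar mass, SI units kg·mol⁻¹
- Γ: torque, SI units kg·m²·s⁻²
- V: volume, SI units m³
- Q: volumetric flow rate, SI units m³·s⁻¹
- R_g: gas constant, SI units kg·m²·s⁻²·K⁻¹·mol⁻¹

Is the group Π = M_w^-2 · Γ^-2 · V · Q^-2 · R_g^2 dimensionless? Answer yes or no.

Sum the exponent of each base dimension across the product:
  M: −2·[M_w]_M − 2·[Γ]_M + [V]_M − 2·[Q]_M + 2·[R_g]_M = −2·(1) − 2·(1) + (0) − 2·(0) + 2·(1) = -2
  L: −2·[M_w]_L − 2·[Γ]_L + [V]_L − 2·[Q]_L + 2·[R_g]_L = −2·(0) − 2·(2) + (3) − 2·(3) + 2·(2) = -3
  T: −2·[M_w]_T − 2·[Γ]_T + [V]_T − 2·[Q]_T + 2·[R_g]_T = −2·(0) − 2·(-2) + (0) − 2·(-1) + 2·(-2) = 2
  Θ: −2·[M_w]_Θ − 2·[Γ]_Θ + [V]_Θ − 2·[Q]_Θ + 2·[R_g]_Θ = −2·(0) − 2·(0) + (0) − 2·(0) + 2·(-1) = -2
  N: −2·[M_w]_N − 2·[Γ]_N + [V]_N − 2·[Q]_N + 2·[R_g]_N = −2·(-1) − 2·(0) + (0) − 2·(0) + 2·(-1) = 0
Net dimensions [M⁻² L⁻³ T² Θ⁻²] ≠ [1] — not dimensionless.

no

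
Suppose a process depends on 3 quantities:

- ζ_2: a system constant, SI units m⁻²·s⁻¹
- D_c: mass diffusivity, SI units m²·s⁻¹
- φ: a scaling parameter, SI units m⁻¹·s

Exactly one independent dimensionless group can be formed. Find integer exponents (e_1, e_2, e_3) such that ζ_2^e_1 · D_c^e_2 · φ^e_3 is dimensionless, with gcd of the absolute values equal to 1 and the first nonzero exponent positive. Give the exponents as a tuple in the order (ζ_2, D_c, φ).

(1, 3, 4)

L: e_1·(-2) + e_2·(2) + e_3·(-1) = 0
T: e_1·(-1) + e_2·(-1) + e_3·(1) = 0
Solving this homogeneous linear system for the smallest-integer solution (first nonzero entry positive) gives (1, 3, 4).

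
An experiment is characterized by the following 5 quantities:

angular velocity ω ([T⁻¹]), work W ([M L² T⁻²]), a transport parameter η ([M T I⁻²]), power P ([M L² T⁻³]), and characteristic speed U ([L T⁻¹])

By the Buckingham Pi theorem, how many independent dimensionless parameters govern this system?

1

There are 5 variables and 4 base dimensions (M, L, T, I).
The dimension matrix has rank 4.
Independent dimensionless groups: 5 − 4 = 1.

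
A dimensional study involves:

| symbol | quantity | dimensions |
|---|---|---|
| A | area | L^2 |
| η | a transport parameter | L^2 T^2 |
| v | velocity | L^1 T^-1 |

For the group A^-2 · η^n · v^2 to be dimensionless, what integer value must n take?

1

Balance the L exponent: (2)·n from η, plus −2·(2) + 2·(1) = -2 from the rest, must sum to zero.
2n − 2 = 0, so n = 1.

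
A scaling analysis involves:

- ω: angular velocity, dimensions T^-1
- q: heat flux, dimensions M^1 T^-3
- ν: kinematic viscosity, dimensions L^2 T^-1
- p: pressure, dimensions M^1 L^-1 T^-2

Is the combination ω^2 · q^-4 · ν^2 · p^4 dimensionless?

yes

Sum the exponent of each base dimension across the product:
  M: 2·[ω]_M − 4·[q]_M + 2·[ν]_M + 4·[p]_M = 2·(0) − 4·(1) + 2·(0) + 4·(1) = 0
  L: 2·[ω]_L − 4·[q]_L + 2·[ν]_L + 4·[p]_L = 2·(0) − 4·(0) + 2·(2) + 4·(-1) = 0
  T: 2·[ω]_T − 4·[q]_T + 2·[ν]_T + 4·[p]_T = 2·(-1) − 4·(-3) + 2·(-1) + 4·(-2) = 0
All base exponents vanish — dimensionless.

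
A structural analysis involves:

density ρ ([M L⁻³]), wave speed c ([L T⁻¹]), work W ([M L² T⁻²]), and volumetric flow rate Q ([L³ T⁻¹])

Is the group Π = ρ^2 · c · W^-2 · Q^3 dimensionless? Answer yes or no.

Sum the exponent of each base dimension across the product:
  M: 2·[ρ]_M + [c]_M − 2·[W]_M + 3·[Q]_M = 2·(1) + (0) − 2·(1) + 3·(0) = 0
  L: 2·[ρ]_L + [c]_L − 2·[W]_L + 3·[Q]_L = 2·(-3) + (1) − 2·(2) + 3·(3) = 0
  T: 2·[ρ]_T + [c]_T − 2·[W]_T + 3·[Q]_T = 2·(0) + (-1) − 2·(-2) + 3·(-1) = 0
All base exponents vanish — dimensionless.

yes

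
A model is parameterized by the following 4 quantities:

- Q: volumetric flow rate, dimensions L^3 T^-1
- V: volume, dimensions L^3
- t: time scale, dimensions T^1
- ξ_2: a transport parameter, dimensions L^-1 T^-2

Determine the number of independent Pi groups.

2

There are 4 variables and 2 base dimensions (L, T).
The dimension matrix has rank 2.
Independent dimensionless groups: 4 − 2 = 2.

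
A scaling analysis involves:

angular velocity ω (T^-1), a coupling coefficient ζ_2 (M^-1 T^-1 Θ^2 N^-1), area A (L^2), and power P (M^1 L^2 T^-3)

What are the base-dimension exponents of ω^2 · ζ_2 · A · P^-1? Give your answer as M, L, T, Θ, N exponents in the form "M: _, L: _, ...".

Collect each base-dimension exponent across the product:
  M: 2·(0) + (-1) + (0) − (1) = -2
  L: 2·(0) + (0) + (2) − (2) = 0
  T: 2·(-1) + (-1) + (0) − (-3) = 0
  Θ: 2·(0) + (2) + (0) − (0) = 2
  N: 2·(0) + (-1) + (0) − (0) = -1
So the dimensions are [M⁻² Θ² N⁻¹].

M: -2, L: 0, T: 0, Θ: 2, N: -1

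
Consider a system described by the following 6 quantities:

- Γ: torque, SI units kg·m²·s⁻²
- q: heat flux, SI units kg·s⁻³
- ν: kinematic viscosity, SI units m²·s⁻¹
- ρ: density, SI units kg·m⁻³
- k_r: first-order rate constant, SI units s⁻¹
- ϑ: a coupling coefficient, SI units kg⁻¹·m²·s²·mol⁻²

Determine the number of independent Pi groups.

There are 6 variables and 4 base dimensions (M, L, T, N).
The dimension matrix has rank 4.
Independent dimensionless groups: 6 − 4 = 2.

2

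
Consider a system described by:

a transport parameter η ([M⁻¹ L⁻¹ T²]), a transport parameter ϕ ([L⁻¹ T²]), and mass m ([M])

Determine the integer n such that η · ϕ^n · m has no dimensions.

-1

Balance the L exponent: (-1)·n from ϕ, plus (-1) + (0) = -1 from the rest, must sum to zero.
−n − 1 = 0, so n = -1.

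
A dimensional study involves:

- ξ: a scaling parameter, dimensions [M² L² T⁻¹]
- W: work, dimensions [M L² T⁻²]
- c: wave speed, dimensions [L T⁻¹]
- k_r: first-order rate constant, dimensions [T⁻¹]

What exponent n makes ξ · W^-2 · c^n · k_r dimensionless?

Balance the L exponent: (1)·n from c, plus (2) − 2·(2) + (0) = -2 from the rest, must sum to zero.
n − 2 = 0, so n = 2.

2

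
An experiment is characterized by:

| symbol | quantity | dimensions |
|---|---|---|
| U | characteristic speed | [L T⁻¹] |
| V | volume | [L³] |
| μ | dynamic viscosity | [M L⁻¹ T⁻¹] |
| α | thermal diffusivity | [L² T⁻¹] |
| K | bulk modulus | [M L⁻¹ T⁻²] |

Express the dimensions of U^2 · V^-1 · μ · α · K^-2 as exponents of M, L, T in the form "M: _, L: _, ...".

Collect each base-dimension exponent across the product:
  M: 2·(0) − (0) + (1) + (0) − 2·(1) = -1
  L: 2·(1) − (3) + (-1) + (2) − 2·(-1) = 2
  T: 2·(-1) − (0) + (-1) + (-1) − 2·(-2) = 0
So the dimensions are [M⁻¹ L²].

M: -1, L: 2, T: 0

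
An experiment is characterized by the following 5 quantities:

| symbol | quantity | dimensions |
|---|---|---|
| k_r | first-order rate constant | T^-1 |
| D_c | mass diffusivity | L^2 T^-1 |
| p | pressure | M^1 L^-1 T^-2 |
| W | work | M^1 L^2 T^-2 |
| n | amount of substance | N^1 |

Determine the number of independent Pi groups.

There are 5 variables and 4 base dimensions (M, L, T, N).
The dimension matrix has rank 4.
Independent dimensionless groups: 5 − 4 = 1.

1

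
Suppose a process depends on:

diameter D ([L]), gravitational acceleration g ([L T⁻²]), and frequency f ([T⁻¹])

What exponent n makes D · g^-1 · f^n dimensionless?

2

Balance the T exponent: (-1)·n from f, plus (0) − (-2) = 2 from the rest, must sum to zero.
−n + 2 = 0, so n = 2.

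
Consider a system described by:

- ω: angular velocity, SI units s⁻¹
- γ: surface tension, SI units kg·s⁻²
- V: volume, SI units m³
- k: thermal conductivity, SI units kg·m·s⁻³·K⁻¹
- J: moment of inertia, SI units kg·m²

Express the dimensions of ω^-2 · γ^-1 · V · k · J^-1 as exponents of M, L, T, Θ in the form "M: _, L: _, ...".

M: -1, L: 2, T: 1, Θ: -1

Collect each base-dimension exponent across the product:
  M: −2·(0) − (1) + (0) + (1) − (1) = -1
  L: −2·(0) − (0) + (3) + (1) − (2) = 2
  T: −2·(-1) − (-2) + (0) + (-3) − (0) = 1
  Θ: −2·(0) − (0) + (0) + (-1) − (0) = -1
So the dimensions are [M⁻¹ L² T Θ⁻¹].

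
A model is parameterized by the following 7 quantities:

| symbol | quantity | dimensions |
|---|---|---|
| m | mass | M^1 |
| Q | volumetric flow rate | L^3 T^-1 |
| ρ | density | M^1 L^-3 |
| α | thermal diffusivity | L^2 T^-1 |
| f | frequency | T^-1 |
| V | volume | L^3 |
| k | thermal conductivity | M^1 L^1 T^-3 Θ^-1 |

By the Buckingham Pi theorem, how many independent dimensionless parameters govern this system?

3

There are 7 variables and 4 base dimensions (M, L, T, Θ).
The dimension matrix has rank 4.
Independent dimensionless groups: 7 − 4 = 3.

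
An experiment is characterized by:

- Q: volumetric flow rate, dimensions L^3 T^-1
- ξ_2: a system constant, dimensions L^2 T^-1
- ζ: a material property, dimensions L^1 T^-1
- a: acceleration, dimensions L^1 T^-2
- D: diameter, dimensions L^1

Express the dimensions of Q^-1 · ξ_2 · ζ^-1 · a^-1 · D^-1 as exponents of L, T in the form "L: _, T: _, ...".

Collect each base-dimension exponent across the product:
  L: −(3) + (2) − (1) − (1) − (1) = -4
  T: −(-1) + (-1) − (-1) − (-2) − (0) = 3
So the dimensions are [L⁻⁴ T³].

L: -4, T: 3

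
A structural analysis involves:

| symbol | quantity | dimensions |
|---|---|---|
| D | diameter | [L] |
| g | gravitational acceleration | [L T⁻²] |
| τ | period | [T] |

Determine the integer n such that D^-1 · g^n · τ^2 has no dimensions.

Balance the L exponent: (1)·n from g, plus −(1) + 2·(0) = -1 from the rest, must sum to zero.
n − 1 = 0, so n = 1.

1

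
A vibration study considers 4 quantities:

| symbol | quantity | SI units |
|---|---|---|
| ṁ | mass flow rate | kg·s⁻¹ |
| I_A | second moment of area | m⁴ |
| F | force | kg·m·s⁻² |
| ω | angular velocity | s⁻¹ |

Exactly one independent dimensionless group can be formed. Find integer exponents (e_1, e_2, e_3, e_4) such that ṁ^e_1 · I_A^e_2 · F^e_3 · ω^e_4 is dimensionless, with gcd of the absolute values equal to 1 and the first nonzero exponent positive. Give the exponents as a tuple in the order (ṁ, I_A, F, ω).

M: e_1·(1) + e_2·(0) + e_3·(1) + e_4·(0) = 0
L: e_1·(0) + e_2·(4) + e_3·(1) + e_4·(0) = 0
T: e_1·(-1) + e_2·(0) + e_3·(-2) + e_4·(-1) = 0
Solving this homogeneous linear system for the smallest-integer solution (first nonzero entry positive) gives (4, 1, -4, 4).

(4, 1, -4, 4)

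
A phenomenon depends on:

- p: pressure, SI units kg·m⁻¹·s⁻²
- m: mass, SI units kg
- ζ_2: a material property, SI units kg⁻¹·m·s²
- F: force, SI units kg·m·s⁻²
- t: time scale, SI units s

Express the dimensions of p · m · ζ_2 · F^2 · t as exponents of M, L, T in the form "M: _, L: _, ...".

M: 3, L: 2, T: -3

Collect each base-dimension exponent across the product:
  M: (1) + (1) + (-1) + 2·(1) + (0) = 3
  L: (-1) + (0) + (1) + 2·(1) + (0) = 2
  T: (-2) + (0) + (2) + 2·(-2) + (1) = -3
So the dimensions are [M³ L² T⁻³].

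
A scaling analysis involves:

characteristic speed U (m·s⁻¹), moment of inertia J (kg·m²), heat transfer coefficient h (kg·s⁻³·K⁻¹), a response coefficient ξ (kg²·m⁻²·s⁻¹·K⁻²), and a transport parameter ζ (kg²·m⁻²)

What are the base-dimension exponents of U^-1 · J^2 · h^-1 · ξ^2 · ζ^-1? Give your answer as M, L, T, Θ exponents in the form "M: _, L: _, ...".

M: 3, L: 1, T: 2, Θ: -3

Collect each base-dimension exponent across the product:
  M: −(0) + 2·(1) − (1) + 2·(2) − (2) = 3
  L: −(1) + 2·(2) − (0) + 2·(-2) − (-2) = 1
  T: −(-1) + 2·(0) − (-3) + 2·(-1) − (0) = 2
  Θ: −(0) + 2·(0) − (-1) + 2·(-2) − (0) = -3
So the dimensions are [M³ L T² Θ⁻³].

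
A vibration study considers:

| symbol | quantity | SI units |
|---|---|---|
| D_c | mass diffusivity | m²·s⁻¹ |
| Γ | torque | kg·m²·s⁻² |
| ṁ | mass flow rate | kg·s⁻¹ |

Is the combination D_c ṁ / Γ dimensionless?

yes

Sum the exponent of each base dimension across the product:
  M: [D_c]_M − [Γ]_M + [ṁ]_M = (0) − (1) + (1) = 0
  L: [D_c]_L − [Γ]_L + [ṁ]_L = (2) − (2) + (0) = 0
  T: [D_c]_T − [Γ]_T + [ṁ]_T = (-1) − (-2) + (-1) = 0
All base exponents vanish — dimensionless.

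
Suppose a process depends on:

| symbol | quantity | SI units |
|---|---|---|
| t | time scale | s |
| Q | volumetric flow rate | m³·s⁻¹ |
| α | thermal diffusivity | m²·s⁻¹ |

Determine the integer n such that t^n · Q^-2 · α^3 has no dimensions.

Balance the T exponent: (1)·n from t, plus −2·(-1) + 3·(-1) = -1 from the rest, must sum to zero.
n − 1 = 0, so n = 1.

1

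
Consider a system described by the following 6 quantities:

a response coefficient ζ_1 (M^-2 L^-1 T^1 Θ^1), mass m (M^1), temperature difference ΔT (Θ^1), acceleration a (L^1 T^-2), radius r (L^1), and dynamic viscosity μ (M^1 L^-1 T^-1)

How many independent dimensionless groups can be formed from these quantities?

There are 6 variables and 4 base dimensions (M, L, T, Θ).
The dimension matrix has rank 4.
Independent dimensionless groups: 6 − 4 = 2.

2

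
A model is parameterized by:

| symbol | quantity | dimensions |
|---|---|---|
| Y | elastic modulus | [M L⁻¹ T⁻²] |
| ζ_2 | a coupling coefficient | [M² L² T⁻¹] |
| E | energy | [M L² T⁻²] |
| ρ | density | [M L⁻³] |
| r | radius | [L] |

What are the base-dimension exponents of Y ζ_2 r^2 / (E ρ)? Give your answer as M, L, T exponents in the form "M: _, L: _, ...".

Collect each base-dimension exponent across the product:
  M: (1) + (2) − (1) − (1) + 2·(0) = 1
  L: (-1) + (2) − (2) − (-3) + 2·(1) = 4
  T: (-2) + (-1) − (-2) − (0) + 2·(0) = -1
So the dimensions are [M L⁴ T⁻¹].

M: 1, L: 4, T: -1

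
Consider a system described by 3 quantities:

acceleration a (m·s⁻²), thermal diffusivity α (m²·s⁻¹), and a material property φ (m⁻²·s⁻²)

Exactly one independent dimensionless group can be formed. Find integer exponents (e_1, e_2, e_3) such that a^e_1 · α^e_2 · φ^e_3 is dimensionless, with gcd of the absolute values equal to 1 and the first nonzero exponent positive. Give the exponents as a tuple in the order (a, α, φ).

L: e_1·(1) + e_2·(2) + e_3·(-2) = 0
T: e_1·(-2) + e_2·(-1) + e_3·(-2) = 0
Solving this homogeneous linear system for the smallest-integer solution (first nonzero entry positive) gives (2, -2, -1).

(2, -2, -1)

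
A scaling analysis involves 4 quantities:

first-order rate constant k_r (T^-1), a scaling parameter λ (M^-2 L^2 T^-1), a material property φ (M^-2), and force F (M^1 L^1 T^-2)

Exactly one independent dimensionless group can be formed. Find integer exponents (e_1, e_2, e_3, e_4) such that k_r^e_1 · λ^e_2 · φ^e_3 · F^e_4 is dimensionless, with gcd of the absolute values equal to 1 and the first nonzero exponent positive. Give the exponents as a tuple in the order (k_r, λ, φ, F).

M: e_1·(0) + e_2·(-2) + e_3·(-2) + e_4·(1) = 0
L: e_1·(0) + e_2·(2) + e_3·(0) + e_4·(1) = 0
T: e_1·(-1) + e_2·(-1) + e_3·(0) + e_4·(-2) = 0
Solving this homogeneous linear system for the smallest-integer solution (first nonzero entry positive) gives (3, 1, -2, -2).

(3, 1, -2, -2)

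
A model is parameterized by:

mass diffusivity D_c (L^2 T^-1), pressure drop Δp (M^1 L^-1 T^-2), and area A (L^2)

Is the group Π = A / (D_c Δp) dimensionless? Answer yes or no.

no

Sum the exponent of each base dimension across the product:
  M: −[D_c]_M − [Δp]_M + [A]_M = −(0) − (1) + (0) = -1
  L: −[D_c]_L − [Δp]_L + [A]_L = −(2) − (-1) + (2) = 1
  T: −[D_c]_T − [Δp]_T + [A]_T = −(-1) − (-2) + (0) = 3
Net dimensions [M⁻¹ L T³] ≠ [1] — not dimensionless.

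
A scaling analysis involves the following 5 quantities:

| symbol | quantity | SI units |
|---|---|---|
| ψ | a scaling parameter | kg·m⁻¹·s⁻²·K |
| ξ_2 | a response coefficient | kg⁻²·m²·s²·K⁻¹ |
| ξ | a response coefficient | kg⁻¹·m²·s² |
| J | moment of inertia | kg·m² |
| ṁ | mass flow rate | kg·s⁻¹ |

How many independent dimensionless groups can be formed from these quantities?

1

There are 5 variables and 4 base dimensions (M, L, T, Θ).
The dimension matrix has rank 4.
Independent dimensionless groups: 5 − 4 = 1.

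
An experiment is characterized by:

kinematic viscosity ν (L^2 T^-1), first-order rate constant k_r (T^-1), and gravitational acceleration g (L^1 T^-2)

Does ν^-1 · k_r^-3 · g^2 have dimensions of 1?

Sum the exponent of each base dimension across the product:
  M: −[ν]_M − 3·[k_r]_M + 2·[g]_M = −(0) − 3·(0) + 2·(0) = 0
  L: −[ν]_L − 3·[k_r]_L + 2·[g]_L = −(2) − 3·(0) + 2·(1) = 0
  T: −[ν]_T − 3·[k_r]_T + 2·[g]_T = −(-1) − 3·(-1) + 2·(-2) = 0
All base exponents vanish — dimensionless.

yes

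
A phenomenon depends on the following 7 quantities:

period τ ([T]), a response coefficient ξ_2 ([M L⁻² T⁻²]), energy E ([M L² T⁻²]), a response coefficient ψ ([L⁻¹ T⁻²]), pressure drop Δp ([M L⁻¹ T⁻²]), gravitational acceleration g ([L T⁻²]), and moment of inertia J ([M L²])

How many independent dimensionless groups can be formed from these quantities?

4

There are 7 variables and 3 base dimensions (M, L, T).
The dimension matrix has rank 3.
Independent dimensionless groups: 7 − 3 = 4.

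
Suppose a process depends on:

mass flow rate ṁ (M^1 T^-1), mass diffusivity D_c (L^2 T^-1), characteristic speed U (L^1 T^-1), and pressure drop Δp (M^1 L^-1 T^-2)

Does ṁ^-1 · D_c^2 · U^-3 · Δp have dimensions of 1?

Sum the exponent of each base dimension across the product:
  M: −[ṁ]_M + 2·[D_c]_M − 3·[U]_M + [Δp]_M = −(1) + 2·(0) − 3·(0) + (1) = 0
  L: −[ṁ]_L + 2·[D_c]_L − 3·[U]_L + [Δp]_L = −(0) + 2·(2) − 3·(1) + (-1) = 0
  T: −[ṁ]_T + 2·[D_c]_T − 3·[U]_T + [Δp]_T = −(-1) + 2·(-1) − 3·(-1) + (-2) = 0
All base exponents vanish — dimensionless.

yes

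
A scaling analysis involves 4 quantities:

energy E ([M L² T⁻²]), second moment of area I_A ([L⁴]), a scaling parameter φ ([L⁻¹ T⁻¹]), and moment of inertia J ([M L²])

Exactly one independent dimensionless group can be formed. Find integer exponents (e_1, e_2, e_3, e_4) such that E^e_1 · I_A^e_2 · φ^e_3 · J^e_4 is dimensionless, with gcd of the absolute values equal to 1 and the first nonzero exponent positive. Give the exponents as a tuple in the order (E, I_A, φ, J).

(2, -1, -4, -2)

M: e_1·(1) + e_2·(0) + e_3·(0) + e_4·(1) = 0
L: e_1·(2) + e_2·(4) + e_3·(-1) + e_4·(2) = 0
T: e_1·(-2) + e_2·(0) + e_3·(-1) + e_4·(0) = 0
Solving this homogeneous linear system for the smallest-integer solution (first nonzero entry positive) gives (2, -1, -4, -2).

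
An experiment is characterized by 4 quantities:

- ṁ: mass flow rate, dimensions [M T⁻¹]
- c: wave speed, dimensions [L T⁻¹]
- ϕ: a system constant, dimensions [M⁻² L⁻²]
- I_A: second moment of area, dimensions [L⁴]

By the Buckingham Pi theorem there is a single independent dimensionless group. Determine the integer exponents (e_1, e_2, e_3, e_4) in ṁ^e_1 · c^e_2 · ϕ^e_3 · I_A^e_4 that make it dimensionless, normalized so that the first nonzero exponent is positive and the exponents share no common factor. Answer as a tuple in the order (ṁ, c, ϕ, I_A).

M: e_1·(1) + e_2·(0) + e_3·(-2) + e_4·(0) = 0
L: e_1·(0) + e_2·(1) + e_3·(-2) + e_4·(4) = 0
T: e_1·(-1) + e_2·(-1) + e_3·(0) + e_4·(0) = 0
Solving this homogeneous linear system for the smallest-integer solution (first nonzero entry positive) gives (2, -2, 1, 1).

(2, -2, 1, 1)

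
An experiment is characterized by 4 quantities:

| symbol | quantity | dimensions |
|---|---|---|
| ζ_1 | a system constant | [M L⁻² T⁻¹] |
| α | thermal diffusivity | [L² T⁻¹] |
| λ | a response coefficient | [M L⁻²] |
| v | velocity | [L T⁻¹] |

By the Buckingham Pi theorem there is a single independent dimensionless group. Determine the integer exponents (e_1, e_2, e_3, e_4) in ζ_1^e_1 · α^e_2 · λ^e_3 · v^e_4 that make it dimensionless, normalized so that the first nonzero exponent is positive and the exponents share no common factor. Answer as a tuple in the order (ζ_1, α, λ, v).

M: e_1·(1) + e_2·(0) + e_3·(1) + e_4·(0) = 0
L: e_1·(-2) + e_2·(2) + e_3·(-2) + e_4·(1) = 0
T: e_1·(-1) + e_2·(-1) + e_3·(0) + e_4·(-1) = 0
Solving this homogeneous linear system for the smallest-integer solution (first nonzero entry positive) gives (1, 1, -1, -2).

(1, 1, -1, -2)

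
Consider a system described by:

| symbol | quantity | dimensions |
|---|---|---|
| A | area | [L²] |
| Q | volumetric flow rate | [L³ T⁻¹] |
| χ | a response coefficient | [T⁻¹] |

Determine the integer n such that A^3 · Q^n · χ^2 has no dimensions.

-2

Balance the L exponent: (3)·n from Q, plus 3·(2) + 2·(0) = 6 from the rest, must sum to zero.
3n + 6 = 0, so n = -2.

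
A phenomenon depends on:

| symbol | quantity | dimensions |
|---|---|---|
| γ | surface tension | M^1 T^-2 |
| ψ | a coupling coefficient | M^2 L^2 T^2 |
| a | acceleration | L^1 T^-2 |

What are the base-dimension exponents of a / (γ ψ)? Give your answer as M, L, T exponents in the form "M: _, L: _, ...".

Collect each base-dimension exponent across the product:
  M: −(1) − (2) + (0) = -3
  L: −(0) − (2) + (1) = -1
  T: −(-2) − (2) + (-2) = -2
So the dimensions are [M⁻³ L⁻¹ T⁻²].

M: -3, L: -1, T: -2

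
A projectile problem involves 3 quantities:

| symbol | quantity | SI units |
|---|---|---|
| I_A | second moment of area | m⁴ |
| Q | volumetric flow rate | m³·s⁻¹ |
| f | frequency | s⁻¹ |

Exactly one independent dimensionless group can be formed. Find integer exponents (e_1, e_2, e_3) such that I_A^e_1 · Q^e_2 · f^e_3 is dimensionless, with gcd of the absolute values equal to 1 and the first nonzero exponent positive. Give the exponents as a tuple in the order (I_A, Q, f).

L: e_1·(4) + e_2·(3) + e_3·(0) = 0
T: e_1·(0) + e_2·(-1) + e_3·(-1) = 0
Solving this homogeneous linear system for the smallest-integer solution (first nonzero entry positive) gives (3, -4, 4).

(3, -4, 4)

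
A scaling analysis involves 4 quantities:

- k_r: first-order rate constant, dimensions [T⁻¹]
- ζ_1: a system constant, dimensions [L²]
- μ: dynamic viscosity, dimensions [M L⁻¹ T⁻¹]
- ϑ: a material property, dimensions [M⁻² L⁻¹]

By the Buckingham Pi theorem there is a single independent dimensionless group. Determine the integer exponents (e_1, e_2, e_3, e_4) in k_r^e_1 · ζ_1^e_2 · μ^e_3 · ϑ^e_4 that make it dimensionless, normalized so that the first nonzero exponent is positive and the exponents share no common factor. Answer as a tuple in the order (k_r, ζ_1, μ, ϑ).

M: e_1·(0) + e_2·(0) + e_3·(1) + e_4·(-2) = 0
L: e_1·(0) + e_2·(2) + e_3·(-1) + e_4·(-1) = 0
T: e_1·(-1) + e_2·(0) + e_3·(-1) + e_4·(0) = 0
Solving this homogeneous linear system for the smallest-integer solution (first nonzero entry positive) gives (4, -3, -4, -2).

(4, -3, -4, -2)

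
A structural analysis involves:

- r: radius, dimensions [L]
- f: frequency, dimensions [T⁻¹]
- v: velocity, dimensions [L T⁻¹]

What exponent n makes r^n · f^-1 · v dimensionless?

-1

Balance the L exponent: (1)·n from r, plus −(0) + (1) = 1 from the rest, must sum to zero.
n + 1 = 0, so n = -1.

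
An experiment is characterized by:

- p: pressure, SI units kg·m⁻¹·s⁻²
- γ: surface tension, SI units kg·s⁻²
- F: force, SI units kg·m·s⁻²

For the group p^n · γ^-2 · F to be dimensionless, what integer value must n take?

Balance the M exponent: (1)·n from p, plus −2·(1) + (1) = -1 from the rest, must sum to zero.
n − 1 = 0, so n = 1.

1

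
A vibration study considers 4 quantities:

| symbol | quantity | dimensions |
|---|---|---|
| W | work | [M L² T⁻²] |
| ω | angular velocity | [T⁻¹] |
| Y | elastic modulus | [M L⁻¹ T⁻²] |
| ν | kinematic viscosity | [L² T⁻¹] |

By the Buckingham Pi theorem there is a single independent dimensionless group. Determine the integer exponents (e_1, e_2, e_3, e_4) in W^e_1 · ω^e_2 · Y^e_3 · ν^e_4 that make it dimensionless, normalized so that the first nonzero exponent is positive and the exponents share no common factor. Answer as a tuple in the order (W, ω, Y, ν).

(2, 3, -2, -3)

M: e_1·(1) + e_2·(0) + e_3·(1) + e_4·(0) = 0
L: e_1·(2) + e_2·(0) + e_3·(-1) + e_4·(2) = 0
T: e_1·(-2) + e_2·(-1) + e_3·(-2) + e_4·(-1) = 0
Solving this homogeneous linear system for the smallest-integer solution (first nonzero entry positive) gives (2, 3, -2, -3).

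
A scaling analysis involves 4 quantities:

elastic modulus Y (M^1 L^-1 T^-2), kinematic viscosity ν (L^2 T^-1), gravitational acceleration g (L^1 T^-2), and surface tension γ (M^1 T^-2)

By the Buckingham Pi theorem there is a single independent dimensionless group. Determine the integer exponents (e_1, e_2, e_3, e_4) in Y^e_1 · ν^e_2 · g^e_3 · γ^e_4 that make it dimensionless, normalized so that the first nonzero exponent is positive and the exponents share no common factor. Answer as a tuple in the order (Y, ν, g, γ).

(3, 2, -1, -3)

M: e_1·(1) + e_2·(0) + e_3·(0) + e_4·(1) = 0
L: e_1·(-1) + e_2·(2) + e_3·(1) + e_4·(0) = 0
T: e_1·(-2) + e_2·(-1) + e_3·(-2) + e_4·(-2) = 0
Solving this homogeneous linear system for the smallest-integer solution (first nonzero entry positive) gives (3, 2, -1, -3).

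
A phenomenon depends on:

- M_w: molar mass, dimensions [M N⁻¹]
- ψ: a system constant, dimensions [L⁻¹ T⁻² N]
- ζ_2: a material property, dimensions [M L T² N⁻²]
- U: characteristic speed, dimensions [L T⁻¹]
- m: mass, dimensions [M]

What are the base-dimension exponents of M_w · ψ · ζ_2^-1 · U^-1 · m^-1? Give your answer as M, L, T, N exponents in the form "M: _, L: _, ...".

M: -1, L: -3, T: -3, N: 2

Collect each base-dimension exponent across the product:
  M: (1) + (0) − (1) − (0) − (1) = -1
  L: (0) + (-1) − (1) − (1) − (0) = -3
  T: (0) + (-2) − (2) − (-1) − (0) = -3
  N: (-1) + (1) − (-2) − (0) − (0) = 2
So the dimensions are [M⁻¹ L⁻³ T⁻³ N²].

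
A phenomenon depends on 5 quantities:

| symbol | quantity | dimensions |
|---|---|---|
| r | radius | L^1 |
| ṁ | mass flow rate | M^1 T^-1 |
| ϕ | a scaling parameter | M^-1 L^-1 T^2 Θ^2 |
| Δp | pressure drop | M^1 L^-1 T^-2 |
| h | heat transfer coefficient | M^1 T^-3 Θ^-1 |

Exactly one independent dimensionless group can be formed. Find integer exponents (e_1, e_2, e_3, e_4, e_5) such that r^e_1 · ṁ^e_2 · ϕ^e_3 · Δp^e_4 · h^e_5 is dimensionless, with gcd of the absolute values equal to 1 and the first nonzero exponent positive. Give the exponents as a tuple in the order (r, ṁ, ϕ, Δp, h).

M: e_1·(0) + e_2·(1) + e_3·(-1) + e_4·(1) + e_5·(1) = 0
L: e_1·(1) + e_2·(0) + e_3·(-1) + e_4·(-1) + e_5·(0) = 0
T: e_1·(0) + e_2·(-1) + e_3·(2) + e_4·(-2) + e_5·(-3) = 0
Θ: e_1·(0) + e_2·(0) + e_3·(2) + e_4·(0) + e_5·(-1) = 0
Solving this homogeneous linear system for the smallest-integer solution (first nonzero entry positive) gives (2, -2, -1, 3, -2).

(2, -2, -1, 3, -2)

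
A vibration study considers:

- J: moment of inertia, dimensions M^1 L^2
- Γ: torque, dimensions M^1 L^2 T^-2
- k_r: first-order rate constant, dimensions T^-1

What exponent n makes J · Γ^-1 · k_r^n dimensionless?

2

Balance the T exponent: (-1)·n from k_r, plus (0) − (-2) = 2 from the rest, must sum to zero.
−n + 2 = 0, so n = 2.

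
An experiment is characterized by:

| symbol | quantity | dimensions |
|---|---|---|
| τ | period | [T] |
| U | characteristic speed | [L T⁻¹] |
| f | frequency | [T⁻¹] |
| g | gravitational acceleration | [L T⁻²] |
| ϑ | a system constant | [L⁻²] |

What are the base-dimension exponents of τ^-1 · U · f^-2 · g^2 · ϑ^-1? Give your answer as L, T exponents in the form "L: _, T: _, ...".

Collect each base-dimension exponent across the product:
  L: −(0) + (1) − 2·(0) + 2·(1) − (-2) = 5
  T: −(1) + (-1) − 2·(-1) + 2·(-2) − (0) = -4
So the dimensions are [L⁵ T⁻⁴].

L: 5, T: -4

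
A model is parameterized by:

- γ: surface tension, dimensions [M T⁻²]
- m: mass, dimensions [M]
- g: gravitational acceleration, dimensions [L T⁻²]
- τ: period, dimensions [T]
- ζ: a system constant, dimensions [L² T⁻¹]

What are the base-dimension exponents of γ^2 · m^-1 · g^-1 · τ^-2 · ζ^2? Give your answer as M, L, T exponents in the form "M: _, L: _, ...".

M: 1, L: 3, T: -6

Collect each base-dimension exponent across the product:
  M: 2·(1) − (1) − (0) − 2·(0) + 2·(0) = 1
  L: 2·(0) − (0) − (1) − 2·(0) + 2·(2) = 3
  T: 2·(-2) − (0) − (-2) − 2·(1) + 2·(-1) = -6
So the dimensions are [M L³ T⁻⁶].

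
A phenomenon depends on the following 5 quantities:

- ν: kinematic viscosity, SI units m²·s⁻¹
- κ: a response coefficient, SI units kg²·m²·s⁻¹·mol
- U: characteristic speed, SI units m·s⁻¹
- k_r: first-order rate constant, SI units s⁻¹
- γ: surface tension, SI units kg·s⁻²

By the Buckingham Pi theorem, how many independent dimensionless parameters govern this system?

1

There are 5 variables and 4 base dimensions (M, L, T, N).
The dimension matrix has rank 4.
Independent dimensionless groups: 5 − 4 = 1.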